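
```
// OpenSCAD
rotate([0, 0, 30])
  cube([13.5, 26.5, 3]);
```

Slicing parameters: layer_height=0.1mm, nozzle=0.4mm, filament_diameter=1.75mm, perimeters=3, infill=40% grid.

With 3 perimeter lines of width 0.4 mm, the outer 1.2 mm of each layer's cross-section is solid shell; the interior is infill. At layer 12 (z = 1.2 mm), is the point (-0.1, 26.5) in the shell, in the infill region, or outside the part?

shell

At z = 1.2 mm: the cube (footprint 13.5×26.5) is included at this height; (whole slice rotated 30° about Z — lengths, areas and connectivity unchanged). Overall, the cross-section is a single solid region. Undo the 30° rotation: the query point maps to (13.163, 23.000) in the un-rotated model frame. The nearest boundary edge runs (13.50, 0.00)→(13.50, 26.50); distance from the point to it = 0.34 mm. The point is inside the cross-section, 0.34 mm from the nearest boundary — within the 1.2 mm shell band (3 × 0.4).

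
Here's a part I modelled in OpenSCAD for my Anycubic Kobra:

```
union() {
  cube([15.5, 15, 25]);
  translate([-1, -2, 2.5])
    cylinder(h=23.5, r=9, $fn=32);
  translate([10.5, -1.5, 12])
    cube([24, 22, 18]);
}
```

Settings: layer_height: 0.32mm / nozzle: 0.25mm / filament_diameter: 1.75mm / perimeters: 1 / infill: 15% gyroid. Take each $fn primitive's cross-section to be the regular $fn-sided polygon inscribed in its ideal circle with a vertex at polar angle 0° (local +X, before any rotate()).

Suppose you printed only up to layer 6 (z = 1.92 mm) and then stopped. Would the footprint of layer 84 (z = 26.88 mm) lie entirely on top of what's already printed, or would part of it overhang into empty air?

Compare the two slices. At z = 1.92: the cube (footprint 15.5×15) is included at this height (area 232.50 mm²); the cylinder at (-1, -2) does not reach this height (z outside [2.5, 26]); the cube at (10.5, -1.5) is absent (z outside [12, 30]); Taking the union: only the 15.5×15 cube is present, so the union is just that shape — area = 232.50 mm². At z = 26.88: the cube is absent (z outside [0, 25]); the cylinder at (-1, -2) does not reach this height (z outside [2.5, 26]); the 24×22 cube at (10.5, -1.5) contributes its full rectangle (area 528.00 mm²); Combining (union): only the 24×22 cube at (10.5, -1.5) is present, so the union is just that shape — area = 528.00 mm². Checking containment: at z = 26.88 the cross-section extends beyond the z = 1.92 cross-section by about 453.00 mm².

part overhangs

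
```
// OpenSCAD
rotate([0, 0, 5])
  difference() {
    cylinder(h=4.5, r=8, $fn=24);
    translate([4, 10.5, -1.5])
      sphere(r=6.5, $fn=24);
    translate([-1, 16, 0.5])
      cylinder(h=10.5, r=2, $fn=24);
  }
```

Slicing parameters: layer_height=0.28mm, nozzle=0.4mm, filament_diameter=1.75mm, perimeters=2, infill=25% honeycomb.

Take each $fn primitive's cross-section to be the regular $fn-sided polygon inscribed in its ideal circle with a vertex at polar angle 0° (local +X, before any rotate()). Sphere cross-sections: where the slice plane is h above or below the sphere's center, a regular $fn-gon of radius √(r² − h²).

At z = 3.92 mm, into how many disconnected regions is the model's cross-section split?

At z = 3.92 mm: the r=8 cylinder contributes a regular 24-gon of circumradius 8; the r=6.5 sphere at (4, 10.5) slices to a regular 24-gon of circumradius 3.588 (√(r²−h²) with h=5.42 from center); the cylinder at (-1, 16): section is a regular 24-gon, circumradius r=2; Subtracting the remaining from the first: starting from the r=8 cylinder, the r=6.5 sphere at (4, 10.5) partially overlaps it — only the 0.45 mm² overlap (of its 39.98 mm²) is removed, clipping the outline; the r=2 cylinder at (-1, 16) misses the remaining region (no effect) — 1 connected region; (rotated 5° about Z; rotation is an isometry so areas/perimeters/island counts are preserved). The result has 1 disconnected region.

1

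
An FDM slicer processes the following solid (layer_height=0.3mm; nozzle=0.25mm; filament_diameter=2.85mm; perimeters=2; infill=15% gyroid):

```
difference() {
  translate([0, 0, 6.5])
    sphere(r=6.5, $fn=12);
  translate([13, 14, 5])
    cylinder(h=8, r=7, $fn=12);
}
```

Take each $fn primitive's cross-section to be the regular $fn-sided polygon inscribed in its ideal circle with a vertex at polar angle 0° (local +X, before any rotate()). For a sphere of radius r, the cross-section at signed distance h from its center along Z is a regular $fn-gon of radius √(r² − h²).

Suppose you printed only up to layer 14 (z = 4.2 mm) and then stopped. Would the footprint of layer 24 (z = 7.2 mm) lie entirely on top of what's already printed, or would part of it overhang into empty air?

Compare the two slices. At z = 4.2: the r=6.5 sphere contributes a regular 12-gon of circumradius √(6.5²−2.3²) = 6.079 (area = (12/2)·6.079²·sin(360°/12) = 110.88 mm²); the cylinder at (13, 14) is not intersected at this z (z outside [5, 13]); Subtracting the remaining from the first: none of the subtracted shapes is present at this height, so the r=6.5 sphere is unchanged — area = 110.88 mm². At z = 7.2: the r=6.5 sphere slices to a regular 12-gon of circumradius 6.462 (√(r²−h²) with h=0.7 from center) (area = (12/2)·6.462²·sin(360°/12) = 125.28 mm²); the r=7 cylinder at (13, 14) contributes a regular 12-gon of circumradius 7 (area = (12/2)·7.000²·sin(360°/12) = 147.00 mm²); Taking the first minus the rest: starting from the r=6.5 sphere (125.28 mm²), the r=7 cylinder at (13, 14) misses the remaining region (no effect) — area = 125.28 mm². Checking containment: at z = 7.2 the cross-section extends beyond the z = 4.2 cross-section by about 14.40 mm².

part overhangs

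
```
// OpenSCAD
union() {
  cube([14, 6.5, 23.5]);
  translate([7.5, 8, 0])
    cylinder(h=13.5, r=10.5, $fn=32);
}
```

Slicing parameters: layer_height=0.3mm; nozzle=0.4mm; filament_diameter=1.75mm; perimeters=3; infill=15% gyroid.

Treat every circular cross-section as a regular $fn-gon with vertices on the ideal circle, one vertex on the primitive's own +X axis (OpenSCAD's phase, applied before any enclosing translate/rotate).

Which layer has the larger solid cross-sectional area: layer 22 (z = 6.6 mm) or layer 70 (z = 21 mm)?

layer 22 (z = 6.6 mm)

Layer 22 (z = 6.6): the cube (footprint 14×6.5) is included at this height (area 91.00 mm²); the r=10.5 cylinder at (7.5, 8) contributes a regular 32-gon of circumradius 10.5 (area = (32/2)·10.500²·sin(360°/32) = 344.14 mm²); Combining (union): the regions partially overlap — summed areas 435.14 mm² minus the doubly-counted overlap 90.75 mm² gives 344.39 mm² — area = 344.39 mm². So its area = 344.39 mm². Layer 70 (z = 21): the 14×6.5 cube contributes its full rectangle (area 91.00 mm²); the cylinder at (7.5, 8) is absent (z outside [0, 13.5]); Merging all regions: only the 14×6.5 cube is present, so the union is just that shape — area = 91.00 mm². So its area = 91.00 mm². Layer 22 is larger (344.39 vs 91.00 mm²).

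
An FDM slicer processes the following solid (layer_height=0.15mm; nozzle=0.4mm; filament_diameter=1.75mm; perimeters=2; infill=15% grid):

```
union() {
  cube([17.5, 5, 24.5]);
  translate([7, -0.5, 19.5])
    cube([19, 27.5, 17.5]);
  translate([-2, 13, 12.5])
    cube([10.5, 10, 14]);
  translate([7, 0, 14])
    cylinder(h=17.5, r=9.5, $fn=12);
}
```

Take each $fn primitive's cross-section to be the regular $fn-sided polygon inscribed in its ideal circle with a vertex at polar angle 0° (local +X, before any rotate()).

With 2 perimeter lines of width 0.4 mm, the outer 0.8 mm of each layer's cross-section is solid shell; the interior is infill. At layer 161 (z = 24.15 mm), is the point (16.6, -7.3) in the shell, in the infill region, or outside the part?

outside

At z = 24.15 mm: the 17.5×5 cube contributes its full rectangle; the cube at (7, -0.5) is present — its section is the full 19×27.5 rectangle; the cube at (-2, 13) is present — its section is the full 10.5×10 rectangle; the r=9.5 cylinder at (7, 0) gives a regular 12-gon of circumradius 9.5 (constant along its height); Taking the union: the regions partially overlap (shared area 174.90 mm²), so overlapping operands fuse into one piece — 1 connected region. Overall, the cross-section is a single solid region. The nearest boundary edge runs (15.23, -4.75)→(11.75, -8.23); distance from the point to it = 2.77 mm. The point is not inside any of the regions above, so it lies outside the cross-section (2.77 mm from the nearest boundary).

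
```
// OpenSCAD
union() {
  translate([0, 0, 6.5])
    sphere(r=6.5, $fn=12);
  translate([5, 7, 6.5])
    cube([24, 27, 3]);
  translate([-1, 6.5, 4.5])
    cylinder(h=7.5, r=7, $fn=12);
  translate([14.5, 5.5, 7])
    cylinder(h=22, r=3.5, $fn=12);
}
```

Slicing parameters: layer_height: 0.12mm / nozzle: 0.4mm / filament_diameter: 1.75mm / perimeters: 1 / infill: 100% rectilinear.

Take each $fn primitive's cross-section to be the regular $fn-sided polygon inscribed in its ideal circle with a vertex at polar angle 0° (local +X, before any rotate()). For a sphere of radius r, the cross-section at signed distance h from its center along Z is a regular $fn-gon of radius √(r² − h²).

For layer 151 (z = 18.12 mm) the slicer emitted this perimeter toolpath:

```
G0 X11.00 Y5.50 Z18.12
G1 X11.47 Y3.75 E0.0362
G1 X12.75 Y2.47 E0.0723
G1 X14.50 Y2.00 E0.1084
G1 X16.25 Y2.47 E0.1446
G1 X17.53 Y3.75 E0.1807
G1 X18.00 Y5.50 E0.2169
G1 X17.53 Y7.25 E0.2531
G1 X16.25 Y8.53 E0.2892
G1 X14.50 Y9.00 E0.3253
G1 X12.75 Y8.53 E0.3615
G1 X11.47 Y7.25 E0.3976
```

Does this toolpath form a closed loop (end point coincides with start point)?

no

Start point (G0): (11.00, 5.50). End point (last G1): the path does not return to the start — open.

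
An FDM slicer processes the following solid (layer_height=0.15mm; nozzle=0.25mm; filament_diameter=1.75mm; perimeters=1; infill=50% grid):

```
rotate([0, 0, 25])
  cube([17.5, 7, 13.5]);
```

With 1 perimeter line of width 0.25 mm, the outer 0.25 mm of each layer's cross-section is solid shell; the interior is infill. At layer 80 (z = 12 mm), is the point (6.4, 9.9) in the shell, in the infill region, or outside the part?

At z = 12 mm: the cube (footprint 17.5×7) is included at this height; (whole slice rotated 25° about Z — lengths, areas and connectivity unchanged). Overall, the cross-section is a single solid region. Undo the 25° rotation: the query point maps to (9.984, 6.268) in the un-rotated model frame. The nearest boundary edge runs (17.50, 7.00)→(0.00, 7.00); distance from the point to it = 0.73 mm. The point is inside the cross-section and 0.73 mm from the nearest boundary — more than the 0.25 mm shell width (1 × 0.25), so it's in the infill interior.

infill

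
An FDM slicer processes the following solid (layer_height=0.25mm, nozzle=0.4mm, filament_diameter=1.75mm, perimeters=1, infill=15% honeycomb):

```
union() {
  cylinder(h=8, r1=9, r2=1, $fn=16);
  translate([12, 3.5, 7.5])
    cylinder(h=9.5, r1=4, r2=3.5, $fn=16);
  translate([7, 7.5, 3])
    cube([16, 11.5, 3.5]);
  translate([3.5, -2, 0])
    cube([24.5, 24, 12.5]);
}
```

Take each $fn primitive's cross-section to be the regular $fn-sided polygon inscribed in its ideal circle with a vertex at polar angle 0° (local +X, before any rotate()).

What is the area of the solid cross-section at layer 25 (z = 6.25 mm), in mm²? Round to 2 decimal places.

611.15 mm²

At z = 6.25 mm: the cone (r1=9→r2=1) has section circumradius 2.750 here — a regular 16-gon (area = (16/2)·2.750²·sin(360°/16) = 23.15 mm²); the cone at (12, 3.5) is absent (z outside [7.5, 17]); the cube at (7, 7.5) is present — its section is the full 16×11.5 rectangle (area 184.00 mm²); the cube at (3.5, -2) is present — its section is the full 24.5×24 rectangle (area 588.00 mm²); Combining (union): the regions partially overlap — summed areas 795.15 mm² minus the doubly-counted overlap 184.00 mm² gives 611.15 mm² — area = 611.15 mm². Overall, the cross-section has 2 separate islands. Net area = 611.15 mm².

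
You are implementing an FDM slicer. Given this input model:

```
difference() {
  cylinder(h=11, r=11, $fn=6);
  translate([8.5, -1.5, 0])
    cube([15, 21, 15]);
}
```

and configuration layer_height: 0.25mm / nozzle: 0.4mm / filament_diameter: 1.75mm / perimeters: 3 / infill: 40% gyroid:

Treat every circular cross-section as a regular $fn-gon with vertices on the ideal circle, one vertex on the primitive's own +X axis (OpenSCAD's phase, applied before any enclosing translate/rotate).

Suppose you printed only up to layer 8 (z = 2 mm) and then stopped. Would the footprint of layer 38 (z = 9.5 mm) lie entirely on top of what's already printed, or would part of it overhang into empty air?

Compare the two slices. At z = 2: the r=11 cylinder contributes a regular 6-gon of circumradius 11 (area = (6/2)·11.000²·sin(360°/6) = 314.37 mm²); the cube at (8.5, -1.5) is present — its section is the full 15×21 rectangle (area 315.00 mm²); After the difference (first − rest): starting from the r=11 cylinder (314.37 mm²), the 15×21 cube at (8.5, -1.5) partially overlaps it — only the 8.51 mm² overlap (of its 315.00 mm²) is removed, clipping the outline — area = 305.85 mm². At z = 9.5: the r=11 cylinder gives a regular 6-gon of circumradius 11 (constant along its height) (area = (6/2)·11.000²·sin(360°/6) = 314.37 mm²); the cube at (8.5, -1.5) is present — its section is the full 15×21 rectangle (area 315.00 mm²); After the difference (first − rest): starting from the r=11 cylinder (314.37 mm²), the 15×21 cube at (8.5, -1.5) partially overlaps it — only the 8.51 mm² overlap (of its 315.00 mm²) is removed, clipping the outline — area = 305.85 mm². Checking containment: the cross-section at z = 9.5 is a subset of the cross-section at z = 2.

entirely on top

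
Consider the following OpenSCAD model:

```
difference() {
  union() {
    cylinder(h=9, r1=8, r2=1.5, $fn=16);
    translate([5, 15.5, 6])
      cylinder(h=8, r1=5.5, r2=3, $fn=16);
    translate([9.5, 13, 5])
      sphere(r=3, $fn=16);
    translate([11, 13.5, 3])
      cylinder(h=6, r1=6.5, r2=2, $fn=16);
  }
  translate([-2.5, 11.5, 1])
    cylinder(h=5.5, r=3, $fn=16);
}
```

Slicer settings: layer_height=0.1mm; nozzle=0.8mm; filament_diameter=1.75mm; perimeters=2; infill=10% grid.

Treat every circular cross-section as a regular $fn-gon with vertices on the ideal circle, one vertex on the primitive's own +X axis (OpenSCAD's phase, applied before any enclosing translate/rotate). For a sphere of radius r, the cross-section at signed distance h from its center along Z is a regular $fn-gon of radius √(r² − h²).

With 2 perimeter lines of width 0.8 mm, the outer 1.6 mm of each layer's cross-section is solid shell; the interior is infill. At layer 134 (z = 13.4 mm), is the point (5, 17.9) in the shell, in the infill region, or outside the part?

shell

At z = 13.4 mm: the cone is not intersected at this z (z outside [0, 9]); the cone at (5, 15.5) contributes a regular 16-gon of circumradius 3.188 (interpolated between r1=5.5 and r2=3 at t=0.925); the sphere at (9.5, 13) is absent (|z−center|=8.400 > r=3); the cone at (11, 13.5) is not intersected at this z (z outside [3, 9]); Merging all regions: only the cone at (5, 15.5) is present, so the union is just that shape — 1 connected region; the cylinder at (-2.5, 11.5) is absent (z outside [1, 6.5]); Taking the first minus the rest: none of the subtracted shapes is present at this height, so the result so far is unchanged — 1 connected region. Overall, the cross-section is a single solid region. The nearest boundary edge runs (6.22, 18.44)→(5.00, 18.69); distance from the point to it = 0.77 mm. The point is inside the cross-section, 0.77 mm from the nearest boundary — within the 1.6 mm shell band (2 × 0.8).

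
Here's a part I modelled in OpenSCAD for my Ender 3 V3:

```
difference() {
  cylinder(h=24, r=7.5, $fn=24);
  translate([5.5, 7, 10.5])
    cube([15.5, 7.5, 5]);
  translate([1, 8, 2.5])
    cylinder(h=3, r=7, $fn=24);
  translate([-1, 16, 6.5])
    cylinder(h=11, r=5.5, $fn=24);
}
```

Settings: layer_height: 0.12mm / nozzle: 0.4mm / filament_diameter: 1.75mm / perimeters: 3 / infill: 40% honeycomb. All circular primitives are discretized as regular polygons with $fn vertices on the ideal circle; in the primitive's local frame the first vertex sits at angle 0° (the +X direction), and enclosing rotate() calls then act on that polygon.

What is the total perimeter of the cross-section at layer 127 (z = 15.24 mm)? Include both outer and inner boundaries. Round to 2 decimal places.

46.99 mm

At z = 15.24 mm: the r=7.5 cylinder contributes a regular 24-gon of circumradius 7.5 (perimeter = 2·24·7.500·sin(180°/24) = 46.99 mm); the cube at (5.5, 7) is present — its section is the full 15.5×7.5 rectangle (perimeter 46.00 mm); the cylinder at (1, 8) does not reach this height (z outside [2.5, 5.5]); the cylinder at (-1, 16): section is a regular 24-gon, circumradius r=5.5 (perimeter = 2·24·5.500·sin(180°/24) = 34.46 mm); Taking the first minus the rest: starting from the r=7.5 cylinder, the 15.5×7.5 cube at (5.5, 7) misses the remaining region (no effect); the r=5.5 cylinder at (-1, 16) misses the remaining region (no effect) — boundary = 46.99 mm. Overall, the cross-section is a single solid region. Total boundary length (outer) = 46.99 mm.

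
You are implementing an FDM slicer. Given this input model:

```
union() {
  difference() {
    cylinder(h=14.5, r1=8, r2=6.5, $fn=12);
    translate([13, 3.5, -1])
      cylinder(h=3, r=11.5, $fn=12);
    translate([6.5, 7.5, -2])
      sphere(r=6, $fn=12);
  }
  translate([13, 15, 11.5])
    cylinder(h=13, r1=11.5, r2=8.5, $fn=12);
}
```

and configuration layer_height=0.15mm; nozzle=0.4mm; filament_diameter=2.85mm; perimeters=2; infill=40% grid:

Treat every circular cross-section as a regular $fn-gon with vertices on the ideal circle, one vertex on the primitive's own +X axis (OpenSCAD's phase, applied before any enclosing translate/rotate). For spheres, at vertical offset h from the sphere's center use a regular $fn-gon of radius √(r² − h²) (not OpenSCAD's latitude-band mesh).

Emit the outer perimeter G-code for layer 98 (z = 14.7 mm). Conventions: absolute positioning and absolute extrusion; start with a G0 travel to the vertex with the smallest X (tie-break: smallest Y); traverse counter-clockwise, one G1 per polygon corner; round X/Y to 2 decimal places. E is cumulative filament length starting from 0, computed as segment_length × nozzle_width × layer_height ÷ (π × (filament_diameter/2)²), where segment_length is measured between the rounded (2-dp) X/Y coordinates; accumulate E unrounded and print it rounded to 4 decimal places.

At z = 14.7 mm: the cone is not intersected at this z (z outside [0, 14.5]); the cylinder at (13, 3.5) is absent (z outside [-1, 2]); the sphere at (6.5, 7.5) is not intersected at this z (|z−center|=16.700 > r=6); Taking the first minus the rest: the first operand is absent here, so nothing remains; the cone at (13, 15) (r1=11.5→r2=8.5) has section circumradius 10.762 here — a regular 12-gon; Taking the union: only the cone at (13, 15) is present, so the union is just that shape — 1 connected region. The outline is a single polygon with 12 vertices. Extrusion per mm of travel: 0.4 × 0.15 / (π × 1.425²) = 0.009405. Accumulating E over each segment gives final E = 0.6287.

G0 X2.24 Y15.00 Z14.70
G1 X3.68 Y9.62 E0.0524
G1 X7.62 Y5.68 E0.1048
G1 X13.00 Y4.24 E0.1572
G1 X18.38 Y5.68 E0.2096
G1 X22.32 Y9.62 E0.2620
G1 X23.76 Y15.00 E0.3143
G1 X22.32 Y20.38 E0.3667
G1 X18.38 Y24.32 E0.4191
G1 X13.00 Y25.76 E0.4715
G1 X7.62 Y24.32 E0.5239
G1 X3.68 Y20.38 E0.5763
G1 X2.24 Y15.00 E0.6287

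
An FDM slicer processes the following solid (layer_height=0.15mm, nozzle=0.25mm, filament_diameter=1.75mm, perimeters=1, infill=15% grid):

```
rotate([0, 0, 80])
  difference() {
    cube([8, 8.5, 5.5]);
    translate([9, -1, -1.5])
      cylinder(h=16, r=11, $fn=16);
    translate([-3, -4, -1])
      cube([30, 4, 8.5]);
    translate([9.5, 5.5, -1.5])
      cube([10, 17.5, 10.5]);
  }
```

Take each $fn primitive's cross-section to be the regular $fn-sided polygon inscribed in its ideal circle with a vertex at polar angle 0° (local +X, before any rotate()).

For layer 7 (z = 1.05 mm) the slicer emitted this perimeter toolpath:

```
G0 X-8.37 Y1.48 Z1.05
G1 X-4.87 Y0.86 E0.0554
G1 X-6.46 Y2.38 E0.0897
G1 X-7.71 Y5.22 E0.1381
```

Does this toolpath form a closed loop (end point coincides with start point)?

no

Start point (G0): (-8.37, 1.48). End point (last G1): the path does not return to the start — open.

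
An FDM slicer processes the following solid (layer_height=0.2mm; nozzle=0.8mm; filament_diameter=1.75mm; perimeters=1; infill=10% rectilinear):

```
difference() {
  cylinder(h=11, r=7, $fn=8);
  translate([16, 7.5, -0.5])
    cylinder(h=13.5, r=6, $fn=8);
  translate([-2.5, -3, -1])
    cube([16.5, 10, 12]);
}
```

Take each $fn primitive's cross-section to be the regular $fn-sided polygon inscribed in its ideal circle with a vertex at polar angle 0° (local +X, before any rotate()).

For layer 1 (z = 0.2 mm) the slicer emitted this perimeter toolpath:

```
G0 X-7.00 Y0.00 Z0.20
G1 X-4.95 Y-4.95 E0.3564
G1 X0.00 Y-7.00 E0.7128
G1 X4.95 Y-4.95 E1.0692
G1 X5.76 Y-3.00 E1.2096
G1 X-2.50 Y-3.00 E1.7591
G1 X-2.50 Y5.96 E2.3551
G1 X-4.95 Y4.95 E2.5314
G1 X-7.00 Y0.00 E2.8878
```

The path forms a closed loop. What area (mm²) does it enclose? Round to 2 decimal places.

Apply the shoelace formula to the sequence of (X, Y) vertices; enclosed area = 61.10 mm².

61.10 mm²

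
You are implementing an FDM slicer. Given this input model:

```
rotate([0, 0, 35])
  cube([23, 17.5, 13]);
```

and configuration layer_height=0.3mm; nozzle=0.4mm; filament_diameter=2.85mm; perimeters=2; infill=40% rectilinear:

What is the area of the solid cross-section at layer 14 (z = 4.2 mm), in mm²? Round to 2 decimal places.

402.50 mm²

At z = 4.2 mm: the cube (footprint 23×17.5) is included at this height (area 402.50 mm²); (rotated 35° about Z; rotation is an isometry so areas/perimeters/island counts are preserved). Overall, the cross-section is a single solid region. Net area = 402.50 mm².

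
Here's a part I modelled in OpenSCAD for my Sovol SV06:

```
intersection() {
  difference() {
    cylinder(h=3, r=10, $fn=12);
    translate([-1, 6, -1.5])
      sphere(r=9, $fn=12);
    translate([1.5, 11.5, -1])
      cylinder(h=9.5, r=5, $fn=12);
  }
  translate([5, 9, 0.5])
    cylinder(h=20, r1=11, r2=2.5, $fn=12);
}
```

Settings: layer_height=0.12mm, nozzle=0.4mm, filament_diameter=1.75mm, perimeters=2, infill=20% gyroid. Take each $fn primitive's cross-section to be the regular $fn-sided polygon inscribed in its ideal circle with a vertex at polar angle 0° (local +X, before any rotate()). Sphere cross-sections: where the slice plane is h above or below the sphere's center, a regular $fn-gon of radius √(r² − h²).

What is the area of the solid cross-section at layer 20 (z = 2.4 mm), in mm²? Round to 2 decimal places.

At z = 2.4 mm: the r=10 cylinder gives a regular 12-gon of circumradius 10 (constant along its height) (area = (12/2)·10.000²·sin(360°/12) = 300.00 mm²); the r=9 sphere at (-1, 6) slices to a regular 12-gon of circumradius 8.111 (√(r²−h²) with h=3.9 from center) (area = (12/2)·8.111²·sin(360°/12) = 197.37 mm²); the r=5 cylinder at (1.5, 11.5) contributes a regular 12-gon of circumradius 5 (area = (12/2)·5.000²·sin(360°/12) = 75.00 mm²); Subtracting the remaining from the first: starting from the r=10 cylinder (300.00 mm²), the r=9 sphere at (-1, 6) partially overlaps it — only the 138.01 mm² overlap (of its 197.37 mm²) is removed, clipping the outline; the r=5 cylinder at (1.5, 11.5) misses the remaining region (no effect) — area = 161.99 mm²; the cone at (5, 9): at t=0.095 of its height the radius interpolates to r₁+(r₂−r₁)t = 10.193, giving a regular 12-gon of that circumradius (area = (12/2)·10.193²·sin(360°/12) = 311.66 mm²); Taking the intersection: the cone at (5, 9) partially overlaps that combined region; clipping to the common part keeps 22.51 mm² — area = 22.51 mm². Overall, the cross-section is a single solid region. Net area = 22.51 mm².

22.51 mm²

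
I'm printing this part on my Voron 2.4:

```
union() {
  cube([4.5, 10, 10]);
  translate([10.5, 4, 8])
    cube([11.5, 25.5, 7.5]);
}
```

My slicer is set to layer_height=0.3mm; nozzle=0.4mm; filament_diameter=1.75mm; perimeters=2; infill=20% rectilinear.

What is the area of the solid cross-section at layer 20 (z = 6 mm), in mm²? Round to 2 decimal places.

45.00 mm²

At z = 6 mm: the 4.5×10 cube contributes its full rectangle (area 45.00 mm²); the cube at (10.5, 4) is not intersected at this z (z outside [8, 15.5]); Taking the union: only the 4.5×10 cube is present, so the union is just that shape — area = 45.00 mm². Overall, the cross-section is a single solid region. Net area = 45.00 mm².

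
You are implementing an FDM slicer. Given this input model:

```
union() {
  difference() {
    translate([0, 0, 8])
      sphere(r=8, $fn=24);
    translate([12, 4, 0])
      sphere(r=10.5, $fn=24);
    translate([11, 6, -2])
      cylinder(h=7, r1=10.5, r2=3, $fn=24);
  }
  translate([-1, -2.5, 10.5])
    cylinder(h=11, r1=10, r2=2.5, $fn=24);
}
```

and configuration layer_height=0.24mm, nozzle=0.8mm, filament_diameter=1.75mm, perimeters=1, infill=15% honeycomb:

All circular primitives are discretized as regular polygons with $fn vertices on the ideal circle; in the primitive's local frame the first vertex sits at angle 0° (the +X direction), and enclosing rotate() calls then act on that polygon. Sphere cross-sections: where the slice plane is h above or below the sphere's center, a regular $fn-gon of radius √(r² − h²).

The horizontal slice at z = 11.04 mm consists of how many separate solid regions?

At z = 11.04 mm: the sphere: section is a regular 24-gon, circumradius = √(r²−h²) = √(8²−3.04²) = 7.400; the sphere at (12, 4) is absent (|z−center|=11.040 > r=10.5); the cone at (11, 6) does not reach this height (z outside [-2, 5]); Taking the first minus the rest: none of the subtracted shapes is present at this height, so the r=8 sphere is unchanged — 1 connected region; the cone at (-1, -2.5) contributes a regular 24-gon of circumradius 9.632 (interpolated between r1=10 and r2=2.5 at t=0.049); Combining (union): the regions partially overlap (shared area 166.89 mm²), so overlapping operands fuse into one piece — 1 connected region. The result has 1 disconnected region.

1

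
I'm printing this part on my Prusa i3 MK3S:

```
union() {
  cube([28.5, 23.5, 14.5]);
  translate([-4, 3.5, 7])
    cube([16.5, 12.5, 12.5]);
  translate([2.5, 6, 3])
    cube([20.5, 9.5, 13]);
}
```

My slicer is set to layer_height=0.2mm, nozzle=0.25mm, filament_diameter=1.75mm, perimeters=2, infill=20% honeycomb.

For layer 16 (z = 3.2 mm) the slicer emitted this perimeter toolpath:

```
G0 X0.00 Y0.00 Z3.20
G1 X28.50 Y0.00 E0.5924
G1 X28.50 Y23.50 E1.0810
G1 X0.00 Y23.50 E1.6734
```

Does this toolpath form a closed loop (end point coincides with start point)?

Start point (G0): (0.00, 0.00). End point (last G1): the path does not return to the start — open.

no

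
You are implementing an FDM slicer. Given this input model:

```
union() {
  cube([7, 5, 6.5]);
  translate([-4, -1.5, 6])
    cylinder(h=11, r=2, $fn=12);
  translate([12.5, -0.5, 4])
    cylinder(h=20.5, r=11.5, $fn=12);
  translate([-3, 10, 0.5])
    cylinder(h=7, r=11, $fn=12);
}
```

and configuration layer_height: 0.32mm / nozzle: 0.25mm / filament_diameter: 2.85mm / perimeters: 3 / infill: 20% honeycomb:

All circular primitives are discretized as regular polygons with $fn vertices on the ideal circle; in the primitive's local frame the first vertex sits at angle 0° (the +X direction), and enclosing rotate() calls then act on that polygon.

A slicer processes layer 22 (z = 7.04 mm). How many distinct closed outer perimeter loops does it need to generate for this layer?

At z = 7.04 mm: the cube does not reach this height (z outside [0, 6.5]); the r=2 cylinder at (-4, -1.5) gives a regular 12-gon of circumradius 2 (constant along its height); the r=11.5 cylinder at (12.5, -0.5) contributes a regular 12-gon of circumradius 11.5; the r=11 cylinder at (-3, 10) contributes a regular 12-gon of circumradius 11; Taking the union: the regions partially overlap (shared area 28.56 mm²), so overlapping operands fuse into one piece — 1 connected region. The result has 1 disconnected region.

1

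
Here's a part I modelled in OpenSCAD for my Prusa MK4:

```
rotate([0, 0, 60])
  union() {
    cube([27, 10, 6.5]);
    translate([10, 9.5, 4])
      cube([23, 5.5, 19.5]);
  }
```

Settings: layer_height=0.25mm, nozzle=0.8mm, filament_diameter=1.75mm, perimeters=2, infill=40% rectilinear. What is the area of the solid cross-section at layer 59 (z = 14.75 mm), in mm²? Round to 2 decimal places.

At z = 14.75 mm: the cube is not intersected at this z (z outside [0, 6.5]); the cube at (10, 9.5) (footprint 23×5.5) is included at this height (area 126.50 mm²); Taking the union: only the 23×5.5 cube at (10, 9.5) is present, so the union is just that shape — area = 126.50 mm²; (rotated 60° about Z; rotation is an isometry so areas/perimeters/island counts are preserved). Overall, the cross-section is a single solid region. Net area = 126.50 mm².

126.50 mm²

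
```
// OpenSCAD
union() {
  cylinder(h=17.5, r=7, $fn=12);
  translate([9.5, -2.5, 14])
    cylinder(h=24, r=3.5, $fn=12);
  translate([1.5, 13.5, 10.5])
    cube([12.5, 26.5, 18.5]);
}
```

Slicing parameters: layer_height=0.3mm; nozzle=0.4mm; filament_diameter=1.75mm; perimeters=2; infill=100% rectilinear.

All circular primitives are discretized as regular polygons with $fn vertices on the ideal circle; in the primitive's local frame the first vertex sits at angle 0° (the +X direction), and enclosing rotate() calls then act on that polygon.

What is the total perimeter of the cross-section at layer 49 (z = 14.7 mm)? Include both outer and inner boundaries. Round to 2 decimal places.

At z = 14.7 mm: the cylinder: section is a regular 12-gon, circumradius r=7 (perimeter = 2·12·7.000·sin(180°/12) = 43.48 mm); the r=3.5 cylinder at (9.5, -2.5) contributes a regular 12-gon of circumradius 3.5 (perimeter = 2·12·3.500·sin(180°/12) = 21.74 mm); the cube at (1.5, 13.5) (footprint 12.5×26.5) is included at this height (perimeter 78.00 mm); Combining (union): the regions partially overlap (shared area 0.75 mm²), so the edge portions inside another operand are dropped and the merged outline is re-measured after clipping — boundary = 137.22 mm. Overall, the cross-section has 2 separate islands. Total boundary length (outer) = 137.22 mm.

137.22 mm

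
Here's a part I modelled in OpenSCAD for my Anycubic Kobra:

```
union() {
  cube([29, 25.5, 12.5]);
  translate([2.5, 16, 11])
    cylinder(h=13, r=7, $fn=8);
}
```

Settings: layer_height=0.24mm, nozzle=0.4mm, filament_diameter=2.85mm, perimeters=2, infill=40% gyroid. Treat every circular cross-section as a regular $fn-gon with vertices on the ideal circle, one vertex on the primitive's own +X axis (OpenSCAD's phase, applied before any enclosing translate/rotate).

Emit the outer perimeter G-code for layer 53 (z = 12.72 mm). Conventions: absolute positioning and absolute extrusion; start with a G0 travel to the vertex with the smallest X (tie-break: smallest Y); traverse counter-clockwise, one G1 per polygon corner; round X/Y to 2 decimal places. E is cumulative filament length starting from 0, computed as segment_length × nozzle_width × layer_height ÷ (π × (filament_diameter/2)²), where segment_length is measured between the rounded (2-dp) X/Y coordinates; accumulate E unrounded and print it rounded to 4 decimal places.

G0 X-4.50 Y16.00 Z12.72
G1 X-2.45 Y11.05 E0.0806
G1 X2.50 Y9.00 E0.1613
G1 X7.45 Y11.05 E0.2419
G1 X9.50 Y16.00 E0.3225
G1 X7.45 Y20.95 E0.4031
G1 X2.50 Y23.00 E0.4838
G1 X-2.45 Y20.95 E0.5644
G1 X-4.50 Y16.00 E0.6450

At z = 12.72 mm: the cube is absent (z outside [0, 12.5]); the cylinder at (2.5, 16): section is a regular 8-gon, circumradius r=7; Combining (union): only the r=7 cylinder at (2.5, 16) is present, so the union is just that shape — 1 connected region. The outline is a single polygon with 8 vertices. Extrusion per mm of travel: 0.4 × 0.24 / (π × 1.425²) = 0.015048. Accumulating E over each segment gives final E = 0.6450.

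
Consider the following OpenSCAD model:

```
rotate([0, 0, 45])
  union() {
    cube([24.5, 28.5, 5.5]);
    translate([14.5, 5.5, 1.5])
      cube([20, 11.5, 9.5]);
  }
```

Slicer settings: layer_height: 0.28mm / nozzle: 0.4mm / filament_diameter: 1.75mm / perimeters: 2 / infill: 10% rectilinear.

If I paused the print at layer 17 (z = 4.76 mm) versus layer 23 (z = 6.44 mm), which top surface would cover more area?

layer 17 (z = 4.76 mm)

Layer 17 (z = 4.76): the cube is present — its section is the full 24.5×28.5 rectangle (area 698.25 mm²); the cube at (14.5, 5.5) is present — its section is the full 20×11.5 rectangle (area 230.00 mm²); Taking the union: the regions partially overlap — summed areas 928.25 mm² minus the doubly-counted overlap 115.00 mm² gives 813.25 mm² — area = 813.25 mm²; (whole slice rotated 45° about Z — lengths, areas and connectivity unchanged). So its area = 813.25 mm². Layer 23 (z = 6.44): the cube does not reach this height (z outside [0, 5.5]); the cube at (14.5, 5.5) is present — its section is the full 20×11.5 rectangle (area 230.00 mm²); Taking the union: only the 20×11.5 cube at (14.5, 5.5) is present, so the union is just that shape — area = 230.00 mm²; (whole slice rotated 45° about Z — lengths, areas and connectivity unchanged). So its area = 230.00 mm². Layer 17 is larger (813.25 vs 230.00 mm²).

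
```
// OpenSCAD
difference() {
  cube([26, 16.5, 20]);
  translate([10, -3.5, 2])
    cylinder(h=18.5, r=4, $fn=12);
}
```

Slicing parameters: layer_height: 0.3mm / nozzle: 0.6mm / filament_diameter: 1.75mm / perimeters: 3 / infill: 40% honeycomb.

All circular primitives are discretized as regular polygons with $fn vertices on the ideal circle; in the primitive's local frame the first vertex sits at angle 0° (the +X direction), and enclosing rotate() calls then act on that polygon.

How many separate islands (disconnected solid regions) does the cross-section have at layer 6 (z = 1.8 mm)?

1

At z = 1.8 mm: the cube is present — its section is the full 26×16.5 rectangle; the cylinder at (10, -3.5) is not intersected at this z (z outside [2, 20.5]); Subtracting the remaining from the first: none of the subtracted shapes is present at this height, so the 26×16.5 cube is unchanged — 1 connected region. Overall, the cross-section is a single solid region. Island count = 1.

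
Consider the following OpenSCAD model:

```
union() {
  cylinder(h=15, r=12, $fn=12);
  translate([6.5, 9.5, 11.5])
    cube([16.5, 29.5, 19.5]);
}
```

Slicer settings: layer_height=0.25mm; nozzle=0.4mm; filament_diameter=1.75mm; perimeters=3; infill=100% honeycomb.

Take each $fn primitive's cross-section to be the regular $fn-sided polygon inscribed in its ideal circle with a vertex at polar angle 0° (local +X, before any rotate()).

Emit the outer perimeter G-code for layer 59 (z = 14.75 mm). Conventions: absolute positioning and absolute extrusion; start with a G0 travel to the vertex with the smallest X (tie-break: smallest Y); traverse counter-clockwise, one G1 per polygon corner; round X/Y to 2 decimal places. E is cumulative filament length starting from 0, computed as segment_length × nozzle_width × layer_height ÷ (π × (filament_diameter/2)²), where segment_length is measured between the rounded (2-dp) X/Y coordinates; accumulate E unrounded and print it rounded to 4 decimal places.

At z = 14.75 mm: the r=12 cylinder contributes a regular 12-gon of circumradius 12; the cube at (6.5, 9.5) (footprint 16.5×29.5) is included at this height; Combining (union): the regions partially overlap (shared area 0.08 mm²), so overlapping operands fuse into one piece — 1 connected region. The outline is a single polygon with 17 vertices. Extrusion per mm of travel: 0.4 × 0.25 / (π × 0.875²) = 0.041575. Accumulating E over each segment gives final E = 6.8682.

G0 X-12.00 Y0.00 Z14.75
G1 X-10.39 Y-6.00 E0.2583
G1 X-6.00 Y-10.39 E0.5164
G1 X0.00 Y-12.00 E0.7747
G1 X6.00 Y-10.39 E1.0329
G1 X10.39 Y-6.00 E1.2911
G1 X12.00 Y0.00 E1.5493
G1 X10.39 Y6.00 E1.8076
G1 X6.89 Y9.50 E2.0134
G1 X23.00 Y9.50 E2.6832
G1 X23.00 Y39.00 E3.9096
G1 X6.50 Y39.00 E4.5956
G1 X6.50 Y9.89 E5.8059
G1 X6.00 Y10.39 E5.8353
G1 X0.00 Y12.00 E6.0936
G1 X-6.00 Y10.39 E6.3518
G1 X-10.39 Y6.00 E6.6099
G1 X-12.00 Y0.00 E6.8682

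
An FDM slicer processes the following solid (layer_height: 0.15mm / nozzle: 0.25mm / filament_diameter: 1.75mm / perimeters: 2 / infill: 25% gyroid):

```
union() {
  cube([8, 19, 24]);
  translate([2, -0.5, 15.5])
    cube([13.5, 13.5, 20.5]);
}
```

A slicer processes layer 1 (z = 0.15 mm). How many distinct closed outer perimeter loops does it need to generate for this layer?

At z = 0.15 mm: the cube (footprint 8×19) is included at this height; the cube at (2, -0.5) is absent (z outside [15.5, 36]); Taking the union: only the 8×19 cube is present, so the union is just that shape — 1 connected region. The result has 1 disconnected region.

1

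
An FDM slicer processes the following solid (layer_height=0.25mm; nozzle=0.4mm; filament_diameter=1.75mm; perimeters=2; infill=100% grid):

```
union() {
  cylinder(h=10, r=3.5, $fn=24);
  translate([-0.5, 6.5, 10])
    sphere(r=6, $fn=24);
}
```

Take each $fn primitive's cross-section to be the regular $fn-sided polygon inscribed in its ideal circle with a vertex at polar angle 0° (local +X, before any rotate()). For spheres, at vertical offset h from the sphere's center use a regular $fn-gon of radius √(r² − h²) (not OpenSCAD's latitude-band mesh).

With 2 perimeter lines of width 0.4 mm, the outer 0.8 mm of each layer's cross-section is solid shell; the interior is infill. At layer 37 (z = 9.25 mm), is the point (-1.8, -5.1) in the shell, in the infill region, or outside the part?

At z = 9.25 mm: the r=3.5 cylinder gives a regular 24-gon of circumradius 3.5 (constant along its height); the sphere at (-0.5, 6.5): section is a regular 24-gon, circumradius = √(r²−h²) = √(6²−0.75²) = 5.953; Merging all regions: the regions partially overlap (shared area 12.74 mm²), so overlapping operands fuse into one piece — 1 connected region. Overall, the cross-section is a single solid region. The nearest boundary edge runs (-0.91, -3.38)→(-1.75, -3.03); distance from the point to it = 1.93 mm. The point is not inside any of the regions above, so it lies outside the cross-section (1.93 mm from the nearest boundary).

outside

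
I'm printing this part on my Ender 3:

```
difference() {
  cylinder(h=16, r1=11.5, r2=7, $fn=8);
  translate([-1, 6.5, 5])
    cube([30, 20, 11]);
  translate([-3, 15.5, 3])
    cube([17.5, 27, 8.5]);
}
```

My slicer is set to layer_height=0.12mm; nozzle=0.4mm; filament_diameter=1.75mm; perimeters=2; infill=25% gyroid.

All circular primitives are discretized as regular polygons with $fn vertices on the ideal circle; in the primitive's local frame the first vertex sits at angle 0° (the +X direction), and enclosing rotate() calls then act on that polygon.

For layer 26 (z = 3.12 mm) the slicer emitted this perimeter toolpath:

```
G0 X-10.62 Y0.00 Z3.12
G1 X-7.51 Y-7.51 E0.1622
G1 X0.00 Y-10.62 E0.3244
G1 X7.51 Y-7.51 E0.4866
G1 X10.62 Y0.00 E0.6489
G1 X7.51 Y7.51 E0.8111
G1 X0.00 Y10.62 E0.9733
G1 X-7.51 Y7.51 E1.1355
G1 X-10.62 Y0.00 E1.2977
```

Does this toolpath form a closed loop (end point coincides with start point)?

yes

Start point (G0): (-10.62, 0.00). End point (last G1): the path returns to the start — closed.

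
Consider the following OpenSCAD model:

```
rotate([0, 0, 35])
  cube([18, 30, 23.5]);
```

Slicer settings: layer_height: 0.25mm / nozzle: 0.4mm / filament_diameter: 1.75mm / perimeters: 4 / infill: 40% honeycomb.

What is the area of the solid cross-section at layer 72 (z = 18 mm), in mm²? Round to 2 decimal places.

At z = 18 mm: the cube is present — its section is the full 18×30 rectangle (area 540.00 mm²); (rotated 35° about Z; rotation is an isometry so areas/perimeters/island counts are preserved). Overall, the cross-section is a single solid region. Net area = 540.00 mm².

540.00 mm²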